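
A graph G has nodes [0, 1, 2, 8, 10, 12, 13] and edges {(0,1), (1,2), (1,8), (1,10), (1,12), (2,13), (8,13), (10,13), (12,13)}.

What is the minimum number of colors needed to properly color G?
Clique number ω(G) = 2 (lower bound: χ ≥ ω).
The graph is bipartite (no odd cycle), so 2 colors suffice: χ(G) = 2.
A valid 2-coloring: color 1: [1, 13]; color 2: [0, 2, 8, 10, 12].

χ(G) = 2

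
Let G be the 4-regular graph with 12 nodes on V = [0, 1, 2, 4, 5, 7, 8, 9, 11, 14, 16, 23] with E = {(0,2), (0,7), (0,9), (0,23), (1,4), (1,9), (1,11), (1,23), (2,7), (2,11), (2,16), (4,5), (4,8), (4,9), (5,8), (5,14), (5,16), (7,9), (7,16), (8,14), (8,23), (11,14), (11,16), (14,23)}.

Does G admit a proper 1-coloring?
The clique on vertices [0, 7, 9] has size 3 > 1, so it alone needs 3 colors.

No, G is not 1-colorable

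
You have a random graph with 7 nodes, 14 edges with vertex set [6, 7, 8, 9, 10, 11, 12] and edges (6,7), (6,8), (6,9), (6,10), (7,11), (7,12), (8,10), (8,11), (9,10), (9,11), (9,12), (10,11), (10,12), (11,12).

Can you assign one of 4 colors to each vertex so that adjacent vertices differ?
A valid 4-coloring: color 1: [7, 10]; color 2: [6, 11]; color 3: [8, 9]; color 4: [12].
(χ(G) = 4 ≤ 4.)

Yes, G is 4-colorable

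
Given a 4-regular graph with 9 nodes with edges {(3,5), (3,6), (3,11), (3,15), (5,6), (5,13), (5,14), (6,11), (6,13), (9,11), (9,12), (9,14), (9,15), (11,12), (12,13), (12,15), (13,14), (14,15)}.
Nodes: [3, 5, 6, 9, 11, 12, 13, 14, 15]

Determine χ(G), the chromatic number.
χ(G) = 3

Clique number ω(G) = 3 (lower bound: χ ≥ ω).
The clique on [3, 6, 11] has size 3, forcing χ ≥ 3, and the coloring below uses 3 colors, so χ(G) = 3.
A valid 3-coloring: color 1: [6, 12, 14]; color 2: [3, 9, 13]; color 3: [5, 11, 15].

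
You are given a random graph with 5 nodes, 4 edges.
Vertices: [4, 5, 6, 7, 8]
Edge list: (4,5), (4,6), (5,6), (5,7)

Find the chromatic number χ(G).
Clique number ω(G) = 3 (lower bound: χ ≥ ω).
The clique on [4, 5, 6] has size 3, forcing χ ≥ 3, and the coloring below uses 3 colors, so χ(G) = 3.
A valid 3-coloring: color 1: [5, 8]; color 2: [6, 7]; color 3: [4].

χ(G) = 3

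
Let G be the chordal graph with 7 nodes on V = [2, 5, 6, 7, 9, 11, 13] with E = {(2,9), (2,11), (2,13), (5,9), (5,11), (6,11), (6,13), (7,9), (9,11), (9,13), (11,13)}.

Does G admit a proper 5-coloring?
Yes, G is 5-colorable

A valid 5-coloring: color 1: [6, 9]; color 2: [7, 11]; color 3: [5, 13]; color 4: [2].
(χ(G) = 4 ≤ 5.)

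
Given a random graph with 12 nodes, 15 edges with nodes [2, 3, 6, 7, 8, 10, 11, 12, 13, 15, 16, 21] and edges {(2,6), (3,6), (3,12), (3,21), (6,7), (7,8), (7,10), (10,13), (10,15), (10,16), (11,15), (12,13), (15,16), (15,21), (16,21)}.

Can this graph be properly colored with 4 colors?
Yes, G is 4-colorable

A valid 4-coloring: color 1: [6, 8, 10, 11, 12, 21]; color 2: [2, 3, 7, 13, 15]; color 3: [16].
(χ(G) = 3 ≤ 4.)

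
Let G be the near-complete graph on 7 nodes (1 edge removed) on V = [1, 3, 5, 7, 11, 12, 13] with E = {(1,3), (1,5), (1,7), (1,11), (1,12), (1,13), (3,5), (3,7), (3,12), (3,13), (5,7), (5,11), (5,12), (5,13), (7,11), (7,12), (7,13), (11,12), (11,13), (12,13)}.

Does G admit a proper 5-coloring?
No, G is not 5-colorable

The clique on vertices [1, 3, 5, 7, 12, 13] has size 6 > 5, so it alone needs 6 colors.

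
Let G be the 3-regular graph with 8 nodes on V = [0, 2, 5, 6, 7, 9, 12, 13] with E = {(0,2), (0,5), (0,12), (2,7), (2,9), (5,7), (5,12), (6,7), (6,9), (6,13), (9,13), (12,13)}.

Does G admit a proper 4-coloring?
A valid 4-coloring: color 1: [2, 5, 6]; color 2: [0, 7, 13]; color 3: [9, 12].
(χ(G) = 3 ≤ 4.)

Yes, G is 4-colorable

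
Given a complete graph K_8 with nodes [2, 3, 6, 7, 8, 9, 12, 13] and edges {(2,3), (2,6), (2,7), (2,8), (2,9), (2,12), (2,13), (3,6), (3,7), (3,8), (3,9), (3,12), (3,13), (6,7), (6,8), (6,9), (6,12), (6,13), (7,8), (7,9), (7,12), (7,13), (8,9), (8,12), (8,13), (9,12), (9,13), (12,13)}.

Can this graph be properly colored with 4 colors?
No, G is not 4-colorable

The clique on vertices [2, 3, 6, 7, 8, 9, 12, 13] has size 8 > 4, so it alone needs 8 colors.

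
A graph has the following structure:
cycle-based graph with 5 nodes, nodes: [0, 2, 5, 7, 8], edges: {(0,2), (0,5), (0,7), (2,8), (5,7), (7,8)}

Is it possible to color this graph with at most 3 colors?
Yes, G is 3-colorable

A valid 3-coloring: color 1: [2, 7]; color 2: [0, 8]; color 3: [5].
(χ(G) = 3 ≤ 3.)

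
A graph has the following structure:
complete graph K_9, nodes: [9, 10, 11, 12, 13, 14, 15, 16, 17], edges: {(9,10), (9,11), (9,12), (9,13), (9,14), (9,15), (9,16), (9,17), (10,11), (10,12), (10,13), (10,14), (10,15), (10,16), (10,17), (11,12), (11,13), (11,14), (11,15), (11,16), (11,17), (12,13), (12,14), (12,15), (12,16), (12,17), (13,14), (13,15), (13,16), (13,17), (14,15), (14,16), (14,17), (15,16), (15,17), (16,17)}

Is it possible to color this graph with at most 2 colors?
The clique on vertices [9, 10, 11, 12, 13, 14, 15, 16, 17] has size 9 > 2, so it alone needs 9 colors.

No, G is not 2-colorable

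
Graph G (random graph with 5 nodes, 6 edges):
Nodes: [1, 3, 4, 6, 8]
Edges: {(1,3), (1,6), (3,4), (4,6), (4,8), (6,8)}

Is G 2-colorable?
No, G is not 2-colorable

The clique on vertices [4, 6, 8] has size 3 > 2, so it alone needs 3 colors.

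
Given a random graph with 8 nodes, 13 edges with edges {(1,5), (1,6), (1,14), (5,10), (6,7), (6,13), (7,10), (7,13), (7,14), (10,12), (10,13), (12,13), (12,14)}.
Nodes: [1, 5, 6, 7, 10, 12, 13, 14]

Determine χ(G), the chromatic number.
χ(G) = 3

Clique number ω(G) = 3 (lower bound: χ ≥ ω).
The clique on [10, 12, 13] has size 3, forcing χ ≥ 3, and the coloring below uses 3 colors, so χ(G) = 3.
A valid 3-coloring: color 1: [1, 7, 12]; color 2: [5, 13, 14]; color 3: [6, 10].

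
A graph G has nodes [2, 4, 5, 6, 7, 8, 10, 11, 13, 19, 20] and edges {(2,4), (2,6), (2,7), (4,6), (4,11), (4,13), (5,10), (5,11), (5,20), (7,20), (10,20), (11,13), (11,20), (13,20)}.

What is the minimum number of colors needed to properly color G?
χ(G) = 3

Clique number ω(G) = 3 (lower bound: χ ≥ ω).
The clique on [2, 4, 6] has size 3, forcing χ ≥ 3, and the coloring below uses 3 colors, so χ(G) = 3.
A valid 3-coloring: color 1: [4, 8, 19, 20]; color 2: [2, 10, 11]; color 3: [5, 6, 7, 13].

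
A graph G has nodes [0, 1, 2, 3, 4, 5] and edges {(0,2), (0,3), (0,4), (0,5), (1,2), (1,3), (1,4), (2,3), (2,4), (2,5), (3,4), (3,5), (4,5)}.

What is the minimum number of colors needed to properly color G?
χ(G) = 5

Clique number ω(G) = 5 (lower bound: χ ≥ ω).
The clique on [0, 2, 3, 4, 5] has size 5, forcing χ ≥ 5, and the coloring below uses 5 colors, so χ(G) = 5.
A valid 5-coloring: color 1: [4]; color 2: [2]; color 3: [3]; color 4: [1, 5]; color 5: [0].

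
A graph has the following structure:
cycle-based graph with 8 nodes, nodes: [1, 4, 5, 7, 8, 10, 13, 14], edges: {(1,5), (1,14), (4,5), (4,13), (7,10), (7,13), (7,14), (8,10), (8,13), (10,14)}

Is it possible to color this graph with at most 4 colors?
Yes, G is 4-colorable

A valid 4-coloring: color 1: [5, 13, 14]; color 2: [1, 4, 7, 8]; color 3: [10].
(χ(G) = 3 ≤ 4.)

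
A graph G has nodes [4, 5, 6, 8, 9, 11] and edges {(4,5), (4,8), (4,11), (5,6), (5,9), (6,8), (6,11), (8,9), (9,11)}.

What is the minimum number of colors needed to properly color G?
Clique number ω(G) = 2 (lower bound: χ ≥ ω).
The graph is bipartite (no odd cycle), so 2 colors suffice: χ(G) = 2.
A valid 2-coloring: color 1: [4, 6, 9]; color 2: [5, 8, 11].

χ(G) = 2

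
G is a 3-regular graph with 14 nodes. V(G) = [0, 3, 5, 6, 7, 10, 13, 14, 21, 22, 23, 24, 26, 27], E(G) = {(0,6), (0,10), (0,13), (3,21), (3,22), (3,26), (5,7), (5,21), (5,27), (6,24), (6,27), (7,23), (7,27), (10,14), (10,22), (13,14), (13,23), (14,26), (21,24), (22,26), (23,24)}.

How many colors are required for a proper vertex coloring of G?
Clique number ω(G) = 3 (lower bound: χ ≥ ω).
The clique on [3, 22, 26] has size 3, forcing χ ≥ 3, and the coloring below uses 3 colors, so χ(G) = 3.
A valid 3-coloring: color 1: [0, 14, 21, 22, 23, 27]; color 2: [3, 6, 7, 10, 13]; color 3: [5, 24, 26].

χ(G) = 3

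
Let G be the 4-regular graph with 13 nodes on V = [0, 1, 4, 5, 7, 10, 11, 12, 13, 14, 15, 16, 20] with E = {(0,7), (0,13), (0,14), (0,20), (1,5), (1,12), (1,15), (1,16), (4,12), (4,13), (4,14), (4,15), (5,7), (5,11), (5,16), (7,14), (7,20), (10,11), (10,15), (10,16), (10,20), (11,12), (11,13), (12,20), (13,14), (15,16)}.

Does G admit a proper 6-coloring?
Yes, G is 6-colorable

A valid 6-coloring: color 1: [7, 12, 13, 16]; color 2: [5, 14, 15, 20]; color 3: [0, 1, 4, 10]; color 4: [11].
(χ(G) = 4 ≤ 6.)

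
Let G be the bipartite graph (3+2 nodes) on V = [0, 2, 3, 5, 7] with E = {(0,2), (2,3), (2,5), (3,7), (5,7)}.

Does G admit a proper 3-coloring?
Yes, G is 3-colorable

A valid 3-coloring: color 1: [2, 7]; color 2: [0, 3, 5].
(χ(G) = 2 ≤ 3.)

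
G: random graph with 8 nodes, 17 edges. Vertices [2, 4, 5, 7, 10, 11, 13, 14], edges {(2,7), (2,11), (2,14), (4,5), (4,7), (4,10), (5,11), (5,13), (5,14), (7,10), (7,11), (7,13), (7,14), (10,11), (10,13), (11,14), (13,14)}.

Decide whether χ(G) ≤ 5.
Yes, G is 5-colorable

A valid 5-coloring: color 1: [5, 7]; color 2: [10, 14]; color 3: [4, 11, 13]; color 4: [2].
(χ(G) = 4 ≤ 5.)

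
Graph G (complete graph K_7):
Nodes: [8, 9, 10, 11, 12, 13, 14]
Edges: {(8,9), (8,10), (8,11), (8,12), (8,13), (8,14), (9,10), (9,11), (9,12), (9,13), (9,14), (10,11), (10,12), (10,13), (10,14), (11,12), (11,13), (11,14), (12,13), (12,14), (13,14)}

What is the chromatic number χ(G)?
χ(G) = 7

Clique number ω(G) = 7 (lower bound: χ ≥ ω).
The clique on [8, 9, 10, 11, 12, 13, 14] has size 7, forcing χ ≥ 7, and the coloring below uses 7 colors, so χ(G) = 7.
A valid 7-coloring: color 1: [13]; color 2: [10]; color 3: [8]; color 4: [14]; color 5: [9]; color 6: [11]; color 7: [12].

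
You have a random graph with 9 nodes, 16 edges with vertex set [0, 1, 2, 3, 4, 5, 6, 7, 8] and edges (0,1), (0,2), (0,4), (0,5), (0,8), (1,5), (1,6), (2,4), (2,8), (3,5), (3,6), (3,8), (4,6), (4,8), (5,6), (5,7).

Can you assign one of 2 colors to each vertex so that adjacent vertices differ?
The clique on vertices [0, 2, 4, 8] has size 4 > 2, so it alone needs 4 colors.

No, G is not 2-colorable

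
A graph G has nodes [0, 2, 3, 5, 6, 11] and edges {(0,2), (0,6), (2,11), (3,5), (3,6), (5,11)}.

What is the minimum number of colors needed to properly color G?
Clique number ω(G) = 2 (lower bound: χ ≥ ω).
The graph is bipartite (no odd cycle), so 2 colors suffice: χ(G) = 2.
A valid 2-coloring: color 1: [0, 3, 11]; color 2: [2, 5, 6].

χ(G) = 2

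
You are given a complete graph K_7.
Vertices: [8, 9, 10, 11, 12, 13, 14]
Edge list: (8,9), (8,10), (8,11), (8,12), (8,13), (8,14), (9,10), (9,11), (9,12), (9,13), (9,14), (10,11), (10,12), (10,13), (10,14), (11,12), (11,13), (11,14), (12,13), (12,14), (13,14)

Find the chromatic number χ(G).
Clique number ω(G) = 7 (lower bound: χ ≥ ω).
The clique on [8, 9, 10, 11, 12, 13, 14] has size 7, forcing χ ≥ 7, and the coloring below uses 7 colors, so χ(G) = 7.
A valid 7-coloring: color 1: [12]; color 2: [8]; color 3: [13]; color 4: [11]; color 5: [10]; color 6: [14]; color 7: [9].

χ(G) = 7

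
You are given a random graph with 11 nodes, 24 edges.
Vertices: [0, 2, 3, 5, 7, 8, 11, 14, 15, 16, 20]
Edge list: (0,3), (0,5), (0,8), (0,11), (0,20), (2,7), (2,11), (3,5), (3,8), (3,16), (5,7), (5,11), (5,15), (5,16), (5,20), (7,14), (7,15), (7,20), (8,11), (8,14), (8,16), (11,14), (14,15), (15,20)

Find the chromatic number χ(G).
χ(G) = 4

Clique number ω(G) = 4 (lower bound: χ ≥ ω).
The clique on [5, 7, 15, 20] has size 4, forcing χ ≥ 4, and the coloring below uses 4 colors, so χ(G) = 4.
A valid 4-coloring: color 1: [2, 5, 8]; color 2: [3, 7, 11]; color 3: [0, 15, 16]; color 4: [14, 20].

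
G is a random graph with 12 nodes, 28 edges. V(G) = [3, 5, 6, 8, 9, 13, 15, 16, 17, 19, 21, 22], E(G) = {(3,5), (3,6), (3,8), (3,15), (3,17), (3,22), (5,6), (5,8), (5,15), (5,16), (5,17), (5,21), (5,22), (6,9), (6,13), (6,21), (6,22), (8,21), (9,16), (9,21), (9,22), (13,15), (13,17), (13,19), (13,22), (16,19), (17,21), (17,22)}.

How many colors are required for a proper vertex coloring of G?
Clique number ω(G) = 4 (lower bound: χ ≥ ω).
The clique on [3, 5, 17, 22] has size 4, forcing χ ≥ 4, and the coloring below uses 4 colors, so χ(G) = 4.
A valid 4-coloring: color 1: [5, 9, 13]; color 2: [6, 8, 15, 16, 17]; color 3: [3, 19, 21]; color 4: [22].

χ(G) = 4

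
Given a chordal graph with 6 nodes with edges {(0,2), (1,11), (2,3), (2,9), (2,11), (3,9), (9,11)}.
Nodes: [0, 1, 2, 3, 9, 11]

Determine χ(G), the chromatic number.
Clique number ω(G) = 3 (lower bound: χ ≥ ω).
The clique on [2, 9, 11] has size 3, forcing χ ≥ 3, and the coloring below uses 3 colors, so χ(G) = 3.
A valid 3-coloring: color 1: [1, 2]; color 2: [0, 9]; color 3: [3, 11].

χ(G) = 3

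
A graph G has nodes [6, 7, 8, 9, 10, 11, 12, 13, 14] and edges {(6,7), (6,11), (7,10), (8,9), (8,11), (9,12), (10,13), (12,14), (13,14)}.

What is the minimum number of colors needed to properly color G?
χ(G) = 3

Clique number ω(G) = 2 (lower bound: χ ≥ ω).
Odd cycle [11, 8, 9, 12, 14, 13, 10, 7, 6] needs 3 colors (χ ≥ 3).
The coloring below uses 3 colors, so χ(G) = 3.
A valid 3-coloring: color 1: [7, 9, 11, 14]; color 2: [6, 8, 12, 13]; color 3: [10].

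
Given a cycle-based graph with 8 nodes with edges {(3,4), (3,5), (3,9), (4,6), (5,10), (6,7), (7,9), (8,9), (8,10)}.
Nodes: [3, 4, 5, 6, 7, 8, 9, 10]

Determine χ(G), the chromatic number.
χ(G) = 3

Clique number ω(G) = 2 (lower bound: χ ≥ ω).
Odd cycle [6, 7, 9, 3, 4] needs 3 colors (χ ≥ 3).
The coloring below uses 3 colors, so χ(G) = 3.
A valid 3-coloring: color 1: [3, 7, 10]; color 2: [5, 6, 9]; color 3: [4, 8].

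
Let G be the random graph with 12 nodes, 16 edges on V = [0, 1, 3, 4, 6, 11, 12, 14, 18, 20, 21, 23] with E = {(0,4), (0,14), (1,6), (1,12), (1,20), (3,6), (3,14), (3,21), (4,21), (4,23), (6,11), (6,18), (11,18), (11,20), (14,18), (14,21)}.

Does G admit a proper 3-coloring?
A valid 3-coloring: color 1: [4, 6, 12, 14, 20]; color 2: [0, 1, 3, 11, 23]; color 3: [18, 21].
(χ(G) = 3 ≤ 3.)

Yes, G is 3-colorable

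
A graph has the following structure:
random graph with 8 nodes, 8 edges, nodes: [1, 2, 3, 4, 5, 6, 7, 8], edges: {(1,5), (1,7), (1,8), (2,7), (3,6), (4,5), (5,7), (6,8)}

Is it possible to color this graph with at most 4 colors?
Yes, G is 4-colorable

A valid 4-coloring: color 1: [2, 3, 5, 8]; color 2: [1, 4, 6]; color 3: [7].
(χ(G) = 3 ≤ 4.)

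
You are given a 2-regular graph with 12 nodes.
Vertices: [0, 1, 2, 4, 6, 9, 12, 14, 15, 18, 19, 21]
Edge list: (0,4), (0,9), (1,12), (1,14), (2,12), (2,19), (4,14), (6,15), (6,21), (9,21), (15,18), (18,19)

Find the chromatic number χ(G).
χ(G) = 2

Clique number ω(G) = 2 (lower bound: χ ≥ ω).
The graph is bipartite (no odd cycle), so 2 colors suffice: χ(G) = 2.
A valid 2-coloring: color 1: [0, 12, 14, 15, 19, 21]; color 2: [1, 2, 4, 6, 9, 18].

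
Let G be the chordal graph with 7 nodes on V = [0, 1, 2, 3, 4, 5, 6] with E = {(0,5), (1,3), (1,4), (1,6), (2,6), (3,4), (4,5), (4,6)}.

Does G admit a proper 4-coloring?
A valid 4-coloring: color 1: [0, 2, 4]; color 2: [1, 5]; color 3: [3, 6].
(χ(G) = 3 ≤ 4.)

Yes, G is 4-colorable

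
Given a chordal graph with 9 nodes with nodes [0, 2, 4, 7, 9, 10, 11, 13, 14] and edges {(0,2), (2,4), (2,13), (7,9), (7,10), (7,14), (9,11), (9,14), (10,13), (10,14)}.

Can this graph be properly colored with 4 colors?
A valid 4-coloring: color 1: [2, 9, 10]; color 2: [0, 4, 11, 13, 14]; color 3: [7].
(χ(G) = 3 ≤ 4.)

Yes, G is 4-colorable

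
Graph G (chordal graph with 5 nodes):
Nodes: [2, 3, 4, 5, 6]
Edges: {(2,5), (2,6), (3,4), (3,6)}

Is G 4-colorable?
Yes, G is 4-colorable

A valid 4-coloring: color 1: [4, 5, 6]; color 2: [2, 3].
(χ(G) = 2 ≤ 4.)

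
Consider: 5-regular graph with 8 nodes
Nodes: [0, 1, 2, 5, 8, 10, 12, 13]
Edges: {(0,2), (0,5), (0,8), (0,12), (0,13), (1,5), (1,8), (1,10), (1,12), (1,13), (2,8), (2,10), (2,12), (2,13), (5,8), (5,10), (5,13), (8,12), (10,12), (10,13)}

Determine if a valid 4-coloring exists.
Yes, G is 4-colorable

A valid 4-coloring: color 1: [0, 1]; color 2: [12, 13]; color 3: [2, 5]; color 4: [8, 10].
(χ(G) = 4 ≤ 4.)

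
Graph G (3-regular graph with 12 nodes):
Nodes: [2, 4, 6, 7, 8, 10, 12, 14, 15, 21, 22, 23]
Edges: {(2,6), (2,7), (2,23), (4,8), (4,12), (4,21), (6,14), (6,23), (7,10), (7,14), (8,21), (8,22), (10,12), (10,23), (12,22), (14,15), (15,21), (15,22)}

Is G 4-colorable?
Yes, G is 4-colorable

A valid 4-coloring: color 1: [6, 7, 8, 12, 15]; color 2: [2, 10, 14, 21, 22]; color 3: [4, 23].
(χ(G) = 3 ≤ 4.)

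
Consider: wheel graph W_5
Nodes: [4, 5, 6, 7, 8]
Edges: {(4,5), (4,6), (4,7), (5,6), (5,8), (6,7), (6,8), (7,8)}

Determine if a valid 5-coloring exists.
A valid 5-coloring: color 1: [6]; color 2: [5, 7]; color 3: [4, 8].
(χ(G) = 3 ≤ 5.)

Yes, G is 5-colorable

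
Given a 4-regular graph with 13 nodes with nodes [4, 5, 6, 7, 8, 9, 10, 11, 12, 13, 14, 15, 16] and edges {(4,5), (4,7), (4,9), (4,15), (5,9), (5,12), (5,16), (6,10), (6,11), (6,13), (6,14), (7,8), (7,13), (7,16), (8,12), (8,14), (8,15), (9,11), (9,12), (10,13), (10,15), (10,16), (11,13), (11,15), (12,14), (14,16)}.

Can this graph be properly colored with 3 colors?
No, G is not 3-colorable

Suppose a proper 3-coloring c exists. The clique [4, 5, 9] takes 3 distinct colors; by symmetry let c(4) = 1, c(5) = 2, c(9) = 3.
- Vertex 12: neighbors [5, 9] already have colors [2, 3] ⇒ c(12) = 1.
- Vertex 7: neighbors [4] already have colors [1]; try each remaining color.
- Case c(7) = 2:
  - Vertex 8: neighbors [12, 7] already have colors [1, 2] ⇒ c(8) = 3.
  - Vertex 14: neighbors [12, 8] already have colors [1, 3] ⇒ c(14) = 2.
  - Vertex 15: neighbors [4, 8] already have colors [1, 3] ⇒ c(15) = 2.
  - Vertex 11: neighbors [15, 9] already have colors [2, 3] ⇒ c(11) = 1.
  - Vertex 6: neighbors [11, 14] already have colors [1, 2] ⇒ c(6) = 3.
  - Vertex 13: neighbors [11, 7, 6] already have colors [1, 2, 3] — all 3 colors blocked. Contradiction.
- Case c(7) = 3:
  - Vertex 8: neighbors [12, 7] already have colors [1, 3] ⇒ c(8) = 2.
  - Vertex 14: neighbors [12, 8] already have colors [1, 2] ⇒ c(14) = 3.
  - Vertex 15: neighbors [4, 8] already have colors [1, 2] ⇒ c(15) = 3.
  - Vertex 16: neighbors [5, 7] already have colors [2, 3] ⇒ c(16) = 1.
  - Vertex 10: neighbors [16, 15] already have colors [1, 3] ⇒ c(10) = 2.
  - Vertex 6: neighbors [10, 14] already have colors [2, 3] ⇒ c(6) = 1.
  - Vertex 13: neighbors [6, 10, 7] already have colors [1, 2, 3] — all 3 colors blocked. Contradiction.
Every case ends in a contradiction, so G has no proper 3-coloring (χ ≥ 4).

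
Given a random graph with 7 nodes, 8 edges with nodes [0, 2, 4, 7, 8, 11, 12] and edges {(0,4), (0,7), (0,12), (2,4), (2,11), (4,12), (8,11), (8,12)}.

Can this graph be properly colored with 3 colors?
A valid 3-coloring: color 1: [4, 7, 8]; color 2: [0, 11]; color 3: [2, 12].
(χ(G) = 3 ≤ 3.)

Yes, G is 3-colorable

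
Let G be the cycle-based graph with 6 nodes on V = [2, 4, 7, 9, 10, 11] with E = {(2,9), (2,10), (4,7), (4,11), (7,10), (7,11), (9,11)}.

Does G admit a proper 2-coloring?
No, G is not 2-colorable

The clique on vertices [4, 7, 11] has size 3 > 2, so it alone needs 3 colors.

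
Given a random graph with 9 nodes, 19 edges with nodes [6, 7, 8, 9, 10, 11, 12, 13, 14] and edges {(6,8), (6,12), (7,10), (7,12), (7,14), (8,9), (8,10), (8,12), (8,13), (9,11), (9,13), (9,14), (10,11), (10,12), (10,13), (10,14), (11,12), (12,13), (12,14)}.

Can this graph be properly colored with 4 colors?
Yes, G is 4-colorable

A valid 4-coloring: color 1: [9, 12]; color 2: [6, 10]; color 3: [8, 11, 14]; color 4: [7, 13].
(χ(G) = 4 ≤ 4.)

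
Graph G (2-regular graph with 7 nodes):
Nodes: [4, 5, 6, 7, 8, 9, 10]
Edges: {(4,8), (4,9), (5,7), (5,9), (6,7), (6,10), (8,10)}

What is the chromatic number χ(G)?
Clique number ω(G) = 2 (lower bound: χ ≥ ω).
Odd cycle [8, 10, 6, 7, 5, 9, 4] needs 3 colors (χ ≥ 3).
The coloring below uses 3 colors, so χ(G) = 3.
A valid 3-coloring: color 1: [7, 8, 9]; color 2: [4, 5, 10]; color 3: [6].

χ(G) = 3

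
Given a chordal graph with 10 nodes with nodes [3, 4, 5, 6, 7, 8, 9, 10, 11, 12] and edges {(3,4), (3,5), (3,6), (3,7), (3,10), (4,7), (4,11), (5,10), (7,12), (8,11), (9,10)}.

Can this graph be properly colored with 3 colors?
A valid 3-coloring: color 1: [3, 9, 11, 12]; color 2: [4, 6, 8, 10]; color 3: [5, 7].
(χ(G) = 3 ≤ 3.)

Yes, G is 3-colorable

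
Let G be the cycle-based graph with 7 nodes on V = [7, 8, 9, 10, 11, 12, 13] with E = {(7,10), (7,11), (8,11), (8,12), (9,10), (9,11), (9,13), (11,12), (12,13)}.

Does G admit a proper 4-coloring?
A valid 4-coloring: color 1: [10, 11, 13]; color 2: [7, 9, 12]; color 3: [8].
(χ(G) = 3 ≤ 4.)

Yes, G is 4-colorable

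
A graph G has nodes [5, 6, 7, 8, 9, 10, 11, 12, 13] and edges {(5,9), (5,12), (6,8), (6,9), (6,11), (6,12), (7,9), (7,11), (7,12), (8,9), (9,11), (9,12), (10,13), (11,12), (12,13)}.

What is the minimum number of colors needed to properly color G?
Clique number ω(G) = 4 (lower bound: χ ≥ ω).
The clique on [6, 9, 11, 12] has size 4, forcing χ ≥ 4, and the coloring below uses 4 colors, so χ(G) = 4.
A valid 4-coloring: color 1: [9, 13]; color 2: [8, 10, 12]; color 3: [5, 11]; color 4: [6, 7].

χ(G) = 4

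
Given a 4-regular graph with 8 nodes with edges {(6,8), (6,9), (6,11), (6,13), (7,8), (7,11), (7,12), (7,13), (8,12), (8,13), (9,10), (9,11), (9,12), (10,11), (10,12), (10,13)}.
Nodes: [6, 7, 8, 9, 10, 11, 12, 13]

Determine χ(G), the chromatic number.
Clique number ω(G) = 3 (lower bound: χ ≥ ω).
The clique on [9, 10, 11] has size 3, forcing χ ≥ 3, and the coloring below uses 3 colors, so χ(G) = 3.
A valid 3-coloring: color 1: [11, 12, 13]; color 2: [6, 7, 10]; color 3: [8, 9].

χ(G) = 3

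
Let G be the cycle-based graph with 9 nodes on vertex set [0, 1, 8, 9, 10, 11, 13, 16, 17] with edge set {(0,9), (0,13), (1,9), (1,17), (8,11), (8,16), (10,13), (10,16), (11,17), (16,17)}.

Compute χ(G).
Clique number ω(G) = 2 (lower bound: χ ≥ ω).
Odd cycle [9, 0, 13, 10, 16, 17, 1] needs 3 colors (χ ≥ 3).
The coloring below uses 3 colors, so χ(G) = 3.
A valid 3-coloring: color 1: [8, 9, 13, 17]; color 2: [0, 1, 11, 16]; color 3: [10].

χ(G) = 3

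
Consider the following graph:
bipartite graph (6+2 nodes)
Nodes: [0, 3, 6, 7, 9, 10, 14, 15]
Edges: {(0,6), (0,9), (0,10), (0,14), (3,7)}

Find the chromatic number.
χ(G) = 2

Clique number ω(G) = 2 (lower bound: χ ≥ ω).
The graph is bipartite (no odd cycle), so 2 colors suffice: χ(G) = 2.
A valid 2-coloring: color 1: [0, 3, 15]; color 2: [6, 7, 9, 10, 14].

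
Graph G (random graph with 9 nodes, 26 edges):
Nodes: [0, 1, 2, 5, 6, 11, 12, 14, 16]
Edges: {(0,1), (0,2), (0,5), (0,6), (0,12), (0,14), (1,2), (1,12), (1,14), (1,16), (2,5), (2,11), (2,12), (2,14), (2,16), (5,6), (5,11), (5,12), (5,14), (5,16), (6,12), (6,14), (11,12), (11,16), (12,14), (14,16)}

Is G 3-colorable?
The clique on vertices [0, 1, 2, 12, 14] has size 5 > 3, so it alone needs 5 colors.

No, G is not 3-colorable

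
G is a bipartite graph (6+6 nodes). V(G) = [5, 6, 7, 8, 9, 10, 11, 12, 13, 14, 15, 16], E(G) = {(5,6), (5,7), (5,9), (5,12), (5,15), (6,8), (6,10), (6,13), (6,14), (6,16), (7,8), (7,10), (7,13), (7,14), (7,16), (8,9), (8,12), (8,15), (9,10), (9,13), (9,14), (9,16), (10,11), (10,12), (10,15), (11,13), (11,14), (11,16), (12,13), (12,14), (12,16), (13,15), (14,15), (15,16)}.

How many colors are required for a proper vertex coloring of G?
χ(G) = 2

Clique number ω(G) = 2 (lower bound: χ ≥ ω).
The graph is bipartite (no odd cycle), so 2 colors suffice: χ(G) = 2.
A valid 2-coloring: color 1: [6, 7, 9, 11, 12, 15]; color 2: [5, 8, 10, 13, 14, 16].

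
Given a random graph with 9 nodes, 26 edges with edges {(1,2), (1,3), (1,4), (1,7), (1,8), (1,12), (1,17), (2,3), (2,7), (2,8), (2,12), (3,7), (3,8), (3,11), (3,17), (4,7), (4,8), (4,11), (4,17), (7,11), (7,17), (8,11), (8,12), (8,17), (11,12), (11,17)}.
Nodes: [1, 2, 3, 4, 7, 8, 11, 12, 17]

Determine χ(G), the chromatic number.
χ(G) = 4

Clique number ω(G) = 4 (lower bound: χ ≥ ω).
The clique on [1, 3, 8, 17] has size 4, forcing χ ≥ 4, and the coloring below uses 4 colors, so χ(G) = 4.
A valid 4-coloring: color 1: [1, 11]; color 2: [7, 8]; color 3: [2, 17]; color 4: [3, 4, 12].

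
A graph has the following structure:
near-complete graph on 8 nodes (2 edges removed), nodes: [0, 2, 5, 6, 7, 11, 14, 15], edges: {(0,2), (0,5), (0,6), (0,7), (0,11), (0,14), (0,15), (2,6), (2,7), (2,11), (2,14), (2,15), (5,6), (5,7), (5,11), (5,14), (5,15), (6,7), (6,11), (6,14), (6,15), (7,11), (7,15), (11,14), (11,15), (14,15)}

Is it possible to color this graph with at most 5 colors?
No, G is not 5-colorable

The clique on vertices [0, 2, 6, 11, 14, 15] has size 6 > 5, so it alone needs 6 colors.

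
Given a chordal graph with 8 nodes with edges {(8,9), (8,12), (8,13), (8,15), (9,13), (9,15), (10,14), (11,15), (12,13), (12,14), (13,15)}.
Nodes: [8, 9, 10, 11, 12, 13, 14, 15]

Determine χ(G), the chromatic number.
Clique number ω(G) = 4 (lower bound: χ ≥ ω).
The clique on [8, 9, 13, 15] has size 4, forcing χ ≥ 4, and the coloring below uses 4 colors, so χ(G) = 4.
A valid 4-coloring: color 1: [11, 13, 14]; color 2: [8, 10]; color 3: [12, 15]; color 4: [9].

χ(G) = 4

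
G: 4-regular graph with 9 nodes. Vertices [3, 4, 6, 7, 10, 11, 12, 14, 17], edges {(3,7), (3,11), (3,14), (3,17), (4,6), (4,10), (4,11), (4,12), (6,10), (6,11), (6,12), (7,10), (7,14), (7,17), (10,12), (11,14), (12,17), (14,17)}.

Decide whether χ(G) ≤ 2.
No, G is not 2-colorable

The clique on vertices [3, 7, 14, 17] has size 4 > 2, so it alone needs 4 colors.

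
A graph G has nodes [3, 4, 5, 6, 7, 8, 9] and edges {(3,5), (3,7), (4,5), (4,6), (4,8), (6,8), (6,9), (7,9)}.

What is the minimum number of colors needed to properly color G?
Clique number ω(G) = 3 (lower bound: χ ≥ ω).
The clique on [4, 6, 8] has size 3, forcing χ ≥ 3, and the coloring below uses 3 colors, so χ(G) = 3.
A valid 3-coloring: color 1: [5, 6, 7]; color 2: [3, 4, 9]; color 3: [8].

χ(G) = 3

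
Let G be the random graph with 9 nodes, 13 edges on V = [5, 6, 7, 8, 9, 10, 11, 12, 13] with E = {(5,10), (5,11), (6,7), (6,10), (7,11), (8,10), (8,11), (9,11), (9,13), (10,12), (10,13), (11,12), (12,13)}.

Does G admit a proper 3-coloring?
Yes, G is 3-colorable

A valid 3-coloring: color 1: [10, 11]; color 2: [5, 6, 8, 9, 12]; color 3: [7, 13].
(χ(G) = 3 ≤ 3.)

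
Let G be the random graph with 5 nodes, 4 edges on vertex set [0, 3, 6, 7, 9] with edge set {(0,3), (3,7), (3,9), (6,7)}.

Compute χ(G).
χ(G) = 2

Clique number ω(G) = 2 (lower bound: χ ≥ ω).
The graph is bipartite (no odd cycle), so 2 colors suffice: χ(G) = 2.
A valid 2-coloring: color 1: [3, 6]; color 2: [0, 7, 9].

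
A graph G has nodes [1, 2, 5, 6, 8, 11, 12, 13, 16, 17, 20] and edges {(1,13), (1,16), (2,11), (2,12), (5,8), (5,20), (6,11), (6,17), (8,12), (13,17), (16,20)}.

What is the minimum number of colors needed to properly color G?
Clique number ω(G) = 2 (lower bound: χ ≥ ω).
Odd cycle [20, 16, 1, 13, 17, 6, 11, 2, 12, 8, 5] needs 3 colors (χ ≥ 3).
The coloring below uses 3 colors, so χ(G) = 3.
A valid 3-coloring: color 1: [1, 8, 11, 17, 20]; color 2: [2, 5, 6, 13, 16]; color 3: [12].

χ(G) = 3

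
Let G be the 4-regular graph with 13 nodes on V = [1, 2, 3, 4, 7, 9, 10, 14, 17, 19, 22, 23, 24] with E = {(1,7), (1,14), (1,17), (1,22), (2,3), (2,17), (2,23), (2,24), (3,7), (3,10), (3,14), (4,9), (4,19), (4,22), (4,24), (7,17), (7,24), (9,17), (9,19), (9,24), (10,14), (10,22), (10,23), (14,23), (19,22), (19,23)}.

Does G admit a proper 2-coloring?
No, G is not 2-colorable

The clique on vertices [1, 7, 17] has size 3 > 2, so it alone needs 3 colors.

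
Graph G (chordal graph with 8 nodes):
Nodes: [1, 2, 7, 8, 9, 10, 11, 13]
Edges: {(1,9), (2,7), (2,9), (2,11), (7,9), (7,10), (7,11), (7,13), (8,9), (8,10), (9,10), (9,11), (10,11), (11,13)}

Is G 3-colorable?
No, G is not 3-colorable

The clique on vertices [2, 7, 9, 11] has size 4 > 3, so it alone needs 4 colors.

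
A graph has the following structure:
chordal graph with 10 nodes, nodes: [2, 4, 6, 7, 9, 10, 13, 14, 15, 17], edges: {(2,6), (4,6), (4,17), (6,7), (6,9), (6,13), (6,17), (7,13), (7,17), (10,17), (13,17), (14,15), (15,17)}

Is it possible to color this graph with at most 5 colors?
Yes, G is 5-colorable

A valid 5-coloring: color 1: [6, 10, 15]; color 2: [2, 9, 14, 17]; color 3: [4, 7]; color 4: [13].
(χ(G) = 4 ≤ 5.)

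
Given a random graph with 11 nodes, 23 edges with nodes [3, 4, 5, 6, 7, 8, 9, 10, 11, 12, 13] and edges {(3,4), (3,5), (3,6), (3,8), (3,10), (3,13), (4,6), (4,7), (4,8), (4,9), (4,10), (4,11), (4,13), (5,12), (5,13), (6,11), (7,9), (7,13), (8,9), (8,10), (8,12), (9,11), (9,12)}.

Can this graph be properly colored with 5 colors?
A valid 5-coloring: color 1: [4, 12]; color 2: [3, 9]; color 3: [6, 8, 13]; color 4: [5, 7, 10, 11].
(χ(G) = 4 ≤ 5.)

Yes, G is 5-colorable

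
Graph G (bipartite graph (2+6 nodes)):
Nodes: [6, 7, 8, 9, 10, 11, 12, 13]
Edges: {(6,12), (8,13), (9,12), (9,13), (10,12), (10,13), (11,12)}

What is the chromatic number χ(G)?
Clique number ω(G) = 2 (lower bound: χ ≥ ω).
The graph is bipartite (no odd cycle), so 2 colors suffice: χ(G) = 2.
A valid 2-coloring: color 1: [7, 12, 13]; color 2: [6, 8, 9, 10, 11].

χ(G) = 2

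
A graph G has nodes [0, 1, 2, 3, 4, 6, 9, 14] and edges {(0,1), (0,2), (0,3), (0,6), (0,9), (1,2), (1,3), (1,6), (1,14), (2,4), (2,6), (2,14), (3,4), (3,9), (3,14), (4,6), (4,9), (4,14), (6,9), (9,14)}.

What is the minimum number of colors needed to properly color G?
χ(G) = 4

Clique number ω(G) = 4 (lower bound: χ ≥ ω).
The clique on [0, 1, 2, 6] has size 4, forcing χ ≥ 4, and the coloring below uses 4 colors, so χ(G) = 4.
A valid 4-coloring: color 1: [3, 6]; color 2: [1, 4]; color 3: [0, 14]; color 4: [2, 9].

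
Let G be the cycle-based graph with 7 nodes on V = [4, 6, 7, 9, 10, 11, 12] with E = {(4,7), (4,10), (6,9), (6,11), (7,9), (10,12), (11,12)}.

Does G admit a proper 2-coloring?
Odd cycle [10, 12, 11, 6, 9, 7, 4] needs 3 colors (χ ≥ 3).
Hence χ(G) ≥ 3 > 2, so no proper 2-coloring exists.

No, G is not 2-colorable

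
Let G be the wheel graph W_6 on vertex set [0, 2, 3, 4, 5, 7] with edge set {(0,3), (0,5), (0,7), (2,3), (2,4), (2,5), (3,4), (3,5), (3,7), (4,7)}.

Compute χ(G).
χ(G) = 4

Clique number ω(G) = 3 (lower bound: χ ≥ ω).
Odd cycle [0, 5, 2, 4, 7] needs 3 colors (χ ≥ 3).
Vertex 3 is adjacent to every vertex of [0, 2, 4, 5, 7], which already need 3 colors among themselves, so 3 needs a new color (χ ≥ 4).
The coloring below uses 4 colors, so χ(G) = 4.
A valid 4-coloring: color 1: [3]; color 2: [0, 4]; color 3: [5, 7]; color 4: [2].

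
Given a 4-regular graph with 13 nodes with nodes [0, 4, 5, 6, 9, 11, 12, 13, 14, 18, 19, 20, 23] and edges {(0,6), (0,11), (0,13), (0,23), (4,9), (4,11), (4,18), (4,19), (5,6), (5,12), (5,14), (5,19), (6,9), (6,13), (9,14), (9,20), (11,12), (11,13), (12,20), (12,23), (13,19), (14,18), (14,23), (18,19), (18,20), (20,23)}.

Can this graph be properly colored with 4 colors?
A valid 4-coloring: color 1: [5, 9, 11, 18, 23]; color 2: [6, 12, 14, 19]; color 3: [4, 13, 20]; color 4: [0].
(χ(G) = 3 ≤ 4.)

Yes, G is 4-colorable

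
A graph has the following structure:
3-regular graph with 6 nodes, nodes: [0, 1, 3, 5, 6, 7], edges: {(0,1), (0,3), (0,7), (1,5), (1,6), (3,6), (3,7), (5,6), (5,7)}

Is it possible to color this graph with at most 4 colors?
A valid 4-coloring: color 1: [0, 6]; color 2: [1, 7]; color 3: [3, 5].
(χ(G) = 3 ≤ 4.)

Yes, G is 4-colorable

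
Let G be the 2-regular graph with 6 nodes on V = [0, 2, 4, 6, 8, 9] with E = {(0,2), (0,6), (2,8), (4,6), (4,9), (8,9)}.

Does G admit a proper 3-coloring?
A valid 3-coloring: color 1: [2, 6, 9]; color 2: [0, 4, 8].
(χ(G) = 2 ≤ 3.)

Yes, G is 3-colorable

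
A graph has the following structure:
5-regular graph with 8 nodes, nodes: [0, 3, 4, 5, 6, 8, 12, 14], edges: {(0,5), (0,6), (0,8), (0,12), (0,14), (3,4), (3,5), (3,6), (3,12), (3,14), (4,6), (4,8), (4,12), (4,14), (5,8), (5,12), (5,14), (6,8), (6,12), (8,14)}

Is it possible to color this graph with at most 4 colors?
Yes, G is 4-colorable

A valid 4-coloring: color 1: [0, 4]; color 2: [12, 14]; color 3: [3, 8]; color 4: [5, 6].
(χ(G) = 4 ≤ 4.)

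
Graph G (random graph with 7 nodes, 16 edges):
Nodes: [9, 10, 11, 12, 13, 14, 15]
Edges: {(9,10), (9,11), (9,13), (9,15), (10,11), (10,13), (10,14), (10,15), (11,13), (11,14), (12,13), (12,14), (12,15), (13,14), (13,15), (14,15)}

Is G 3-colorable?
No, G is not 3-colorable

The clique on vertices [9, 10, 11, 13] has size 4 > 3, so it alone needs 4 colors.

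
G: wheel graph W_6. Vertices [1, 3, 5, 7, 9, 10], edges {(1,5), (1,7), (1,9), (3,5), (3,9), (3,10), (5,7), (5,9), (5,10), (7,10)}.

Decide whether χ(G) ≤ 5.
Yes, G is 5-colorable

A valid 5-coloring: color 1: [5]; color 2: [9, 10]; color 3: [3, 7]; color 4: [1].
(χ(G) = 4 ≤ 5.)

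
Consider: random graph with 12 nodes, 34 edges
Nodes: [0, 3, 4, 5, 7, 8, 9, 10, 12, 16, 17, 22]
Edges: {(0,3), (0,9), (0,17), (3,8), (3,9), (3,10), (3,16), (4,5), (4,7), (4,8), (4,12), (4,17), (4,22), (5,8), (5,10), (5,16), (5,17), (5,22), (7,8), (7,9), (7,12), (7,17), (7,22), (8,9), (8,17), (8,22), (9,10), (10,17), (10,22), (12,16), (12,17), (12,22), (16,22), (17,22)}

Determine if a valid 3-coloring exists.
The clique on vertices [4, 5, 8, 17, 22] has size 5 > 3, so it alone needs 5 colors.

No, G is not 3-colorable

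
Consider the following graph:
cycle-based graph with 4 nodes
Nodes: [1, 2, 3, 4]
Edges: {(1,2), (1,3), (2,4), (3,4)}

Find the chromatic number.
χ(G) = 2

Clique number ω(G) = 2 (lower bound: χ ≥ ω).
The graph is bipartite (no odd cycle), so 2 colors suffice: χ(G) = 2.
A valid 2-coloring: color 1: [1, 4]; color 2: [2, 3].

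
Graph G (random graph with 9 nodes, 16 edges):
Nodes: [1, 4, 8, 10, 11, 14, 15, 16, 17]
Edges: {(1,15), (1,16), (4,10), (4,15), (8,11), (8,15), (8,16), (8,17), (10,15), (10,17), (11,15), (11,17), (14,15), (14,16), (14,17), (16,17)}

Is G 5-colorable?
Yes, G is 5-colorable

A valid 5-coloring: color 1: [15, 17]; color 2: [1, 8, 10, 14]; color 3: [4, 11, 16].
(χ(G) = 3 ≤ 5.)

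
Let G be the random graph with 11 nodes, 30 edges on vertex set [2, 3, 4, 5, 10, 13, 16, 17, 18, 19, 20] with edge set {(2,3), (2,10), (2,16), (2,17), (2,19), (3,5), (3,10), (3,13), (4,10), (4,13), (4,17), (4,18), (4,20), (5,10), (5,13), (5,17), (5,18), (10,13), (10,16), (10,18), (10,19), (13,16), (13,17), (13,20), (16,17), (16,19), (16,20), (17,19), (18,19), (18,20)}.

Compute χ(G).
χ(G) = 4

Clique number ω(G) = 4 (lower bound: χ ≥ ω).
The clique on [2, 16, 17, 19] has size 4, forcing χ ≥ 4, and the coloring below uses 4 colors, so χ(G) = 4.
A valid 4-coloring: color 1: [10, 17, 20]; color 2: [2, 13, 18]; color 3: [4, 5, 16]; color 4: [3, 19].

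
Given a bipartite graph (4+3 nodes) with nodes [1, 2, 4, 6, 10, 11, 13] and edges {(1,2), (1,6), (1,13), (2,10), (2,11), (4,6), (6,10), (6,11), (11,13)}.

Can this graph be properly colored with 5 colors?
Yes, G is 5-colorable

A valid 5-coloring: color 1: [2, 6, 13]; color 2: [1, 4, 10, 11].
(χ(G) = 2 ≤ 5.)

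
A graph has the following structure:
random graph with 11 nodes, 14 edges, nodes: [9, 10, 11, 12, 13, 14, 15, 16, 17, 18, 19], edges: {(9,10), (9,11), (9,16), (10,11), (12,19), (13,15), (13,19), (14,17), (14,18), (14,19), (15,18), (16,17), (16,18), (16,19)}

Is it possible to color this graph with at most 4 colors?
Yes, G is 4-colorable

A valid 4-coloring: color 1: [11, 12, 13, 14, 16]; color 2: [9, 17, 18, 19]; color 3: [10, 15].
(χ(G) = 3 ≤ 4.)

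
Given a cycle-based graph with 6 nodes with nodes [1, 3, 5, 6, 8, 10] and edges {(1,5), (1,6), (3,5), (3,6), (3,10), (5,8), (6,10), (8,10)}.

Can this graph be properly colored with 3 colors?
Yes, G is 3-colorable

A valid 3-coloring: color 1: [5, 6]; color 2: [1, 3, 8]; color 3: [10].
(χ(G) = 3 ≤ 3.)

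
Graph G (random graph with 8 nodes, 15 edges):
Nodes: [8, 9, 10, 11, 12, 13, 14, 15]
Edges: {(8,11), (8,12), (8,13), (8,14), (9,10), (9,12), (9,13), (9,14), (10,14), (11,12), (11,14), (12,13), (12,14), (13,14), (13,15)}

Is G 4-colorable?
A valid 4-coloring: color 1: [14, 15]; color 2: [10, 11, 13]; color 3: [12]; color 4: [8, 9].
(χ(G) = 4 ≤ 4.)

Yes, G is 4-colorable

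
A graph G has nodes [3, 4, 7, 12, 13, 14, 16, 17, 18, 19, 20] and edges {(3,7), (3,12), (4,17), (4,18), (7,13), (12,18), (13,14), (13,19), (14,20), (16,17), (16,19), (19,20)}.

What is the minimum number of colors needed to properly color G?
Clique number ω(G) = 2 (lower bound: χ ≥ ω).
Odd cycle [7, 3, 12, 18, 4, 17, 16, 19, 20, 14, 13] needs 3 colors (χ ≥ 3).
The coloring below uses 3 colors, so χ(G) = 3.
A valid 3-coloring: color 1: [3, 13, 17, 18, 20]; color 2: [4, 7, 12, 14, 19]; color 3: [16].

χ(G) = 3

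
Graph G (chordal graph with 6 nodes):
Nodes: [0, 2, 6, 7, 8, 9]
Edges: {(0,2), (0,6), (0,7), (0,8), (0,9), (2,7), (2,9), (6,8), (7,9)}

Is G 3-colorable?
The clique on vertices [0, 2, 7, 9] has size 4 > 3, so it alone needs 4 colors.

No, G is not 3-colorable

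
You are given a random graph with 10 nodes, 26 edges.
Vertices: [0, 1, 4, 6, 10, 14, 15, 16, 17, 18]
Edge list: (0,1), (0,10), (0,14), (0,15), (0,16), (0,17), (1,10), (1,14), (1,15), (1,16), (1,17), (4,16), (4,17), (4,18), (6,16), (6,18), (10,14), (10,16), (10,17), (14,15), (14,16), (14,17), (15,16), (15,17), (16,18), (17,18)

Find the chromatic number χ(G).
χ(G) = 5

Clique number ω(G) = 5 (lower bound: χ ≥ ω).
The clique on [0, 1, 10, 14, 16] has size 5, forcing χ ≥ 5, and the coloring below uses 5 colors, so χ(G) = 5.
A valid 5-coloring: color 1: [16, 17]; color 2: [14, 18]; color 3: [1, 4, 6]; color 4: [0]; color 5: [10, 15].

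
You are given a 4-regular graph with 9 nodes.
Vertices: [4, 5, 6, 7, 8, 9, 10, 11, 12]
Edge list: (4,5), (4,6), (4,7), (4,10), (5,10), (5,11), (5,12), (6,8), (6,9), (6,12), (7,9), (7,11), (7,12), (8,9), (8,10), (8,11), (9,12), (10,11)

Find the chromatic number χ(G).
χ(G) = 4

Clique number ω(G) = 3 (lower bound: χ ≥ ω).
Suppose a proper 3-coloring c exists. The clique [4, 5, 10] takes 3 distinct colors; by symmetry let c(4) = 1, c(5) = 2, c(10) = 3.
- Vertex 11: neighbors [5, 10] already have colors [2, 3] ⇒ c(11) = 1.
- Vertex 8: neighbors [11, 10] already have colors [1, 3] ⇒ c(8) = 2.
- Vertex 6: neighbors [4, 8] already have colors [1, 2] ⇒ c(6) = 3.
- Vertex 9: neighbors [8, 6] already have colors [2, 3] ⇒ c(9) = 1.
- Vertex 12: neighbors [9, 5, 6] already have colors [1, 2, 3] — all 3 colors blocked. Contradiction.
The forced assignments end in a contradiction, so G has no proper 3-coloring (χ ≥ 4).
The coloring below uses 4 colors, so χ(G) = 4.
A valid 4-coloring: color 1: [4, 8, 12]; color 2: [6, 7, 10]; color 3: [9, 11]; color 4: [5].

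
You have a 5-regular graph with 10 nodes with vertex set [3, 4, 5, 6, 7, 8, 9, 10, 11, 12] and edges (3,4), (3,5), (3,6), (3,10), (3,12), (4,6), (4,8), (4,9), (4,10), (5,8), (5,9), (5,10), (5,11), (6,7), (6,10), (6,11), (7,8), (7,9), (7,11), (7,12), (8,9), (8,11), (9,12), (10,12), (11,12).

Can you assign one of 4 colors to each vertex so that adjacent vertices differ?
Yes, G is 4-colorable

A valid 4-coloring: color 1: [6, 8, 12]; color 2: [3, 9, 11]; color 3: [7, 10]; color 4: [4, 5].
(χ(G) = 4 ≤ 4.)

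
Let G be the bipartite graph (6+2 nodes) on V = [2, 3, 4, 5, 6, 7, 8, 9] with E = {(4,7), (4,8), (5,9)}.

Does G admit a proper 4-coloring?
A valid 4-coloring: color 1: [2, 3, 4, 5, 6]; color 2: [7, 8, 9].
(χ(G) = 2 ≤ 4.)

Yes, G is 4-colorable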